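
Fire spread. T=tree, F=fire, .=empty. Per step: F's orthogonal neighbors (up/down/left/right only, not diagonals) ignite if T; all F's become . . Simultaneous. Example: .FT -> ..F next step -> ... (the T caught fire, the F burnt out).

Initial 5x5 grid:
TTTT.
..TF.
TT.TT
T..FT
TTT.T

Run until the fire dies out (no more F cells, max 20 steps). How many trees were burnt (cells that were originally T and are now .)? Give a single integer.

Step 1: +4 fires, +2 burnt (F count now 4)
Step 2: +3 fires, +4 burnt (F count now 3)
Step 3: +1 fires, +3 burnt (F count now 1)
Step 4: +1 fires, +1 burnt (F count now 1)
Step 5: +0 fires, +1 burnt (F count now 0)
Fire out after step 5
Initially T: 15, now '.': 19
Total burnt (originally-T cells now '.'): 9

Answer: 9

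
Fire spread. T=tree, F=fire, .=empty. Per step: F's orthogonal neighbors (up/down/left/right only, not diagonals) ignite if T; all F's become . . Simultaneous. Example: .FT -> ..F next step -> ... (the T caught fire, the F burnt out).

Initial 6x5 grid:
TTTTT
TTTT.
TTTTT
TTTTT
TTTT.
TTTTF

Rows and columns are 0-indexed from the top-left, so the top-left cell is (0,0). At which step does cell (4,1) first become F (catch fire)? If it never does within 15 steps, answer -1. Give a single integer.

Step 1: cell (4,1)='T' (+1 fires, +1 burnt)
Step 2: cell (4,1)='T' (+2 fires, +1 burnt)
Step 3: cell (4,1)='T' (+3 fires, +2 burnt)
Step 4: cell (4,1)='F' (+5 fires, +3 burnt)
  -> target ignites at step 4
Step 5: cell (4,1)='.' (+5 fires, +5 burnt)
Step 6: cell (4,1)='.' (+4 fires, +5 burnt)
Step 7: cell (4,1)='.' (+4 fires, +4 burnt)
Step 8: cell (4,1)='.' (+2 fires, +4 burnt)
Step 9: cell (4,1)='.' (+1 fires, +2 burnt)
Step 10: cell (4,1)='.' (+0 fires, +1 burnt)
  fire out at step 10

4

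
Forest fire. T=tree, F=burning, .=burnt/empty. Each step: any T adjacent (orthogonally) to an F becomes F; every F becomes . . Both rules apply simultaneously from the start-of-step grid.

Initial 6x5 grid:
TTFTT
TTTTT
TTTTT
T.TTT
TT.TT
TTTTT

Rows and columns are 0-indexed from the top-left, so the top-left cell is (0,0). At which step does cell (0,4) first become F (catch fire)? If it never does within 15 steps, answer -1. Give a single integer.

Step 1: cell (0,4)='T' (+3 fires, +1 burnt)
Step 2: cell (0,4)='F' (+5 fires, +3 burnt)
  -> target ignites at step 2
Step 3: cell (0,4)='.' (+5 fires, +5 burnt)
Step 4: cell (0,4)='.' (+3 fires, +5 burnt)
Step 5: cell (0,4)='.' (+3 fires, +3 burnt)
Step 6: cell (0,4)='.' (+3 fires, +3 burnt)
Step 7: cell (0,4)='.' (+4 fires, +3 burnt)
Step 8: cell (0,4)='.' (+1 fires, +4 burnt)
Step 9: cell (0,4)='.' (+0 fires, +1 burnt)
  fire out at step 9

2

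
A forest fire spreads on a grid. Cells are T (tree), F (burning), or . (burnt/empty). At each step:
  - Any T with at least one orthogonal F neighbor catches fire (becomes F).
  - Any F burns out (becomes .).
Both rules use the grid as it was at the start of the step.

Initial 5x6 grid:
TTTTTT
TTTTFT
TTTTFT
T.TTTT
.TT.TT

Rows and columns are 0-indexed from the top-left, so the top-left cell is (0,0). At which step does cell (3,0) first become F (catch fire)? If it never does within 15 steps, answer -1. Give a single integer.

Step 1: cell (3,0)='T' (+6 fires, +2 burnt)
Step 2: cell (3,0)='T' (+7 fires, +6 burnt)
Step 3: cell (3,0)='T' (+5 fires, +7 burnt)
Step 4: cell (3,0)='T' (+4 fires, +5 burnt)
Step 5: cell (3,0)='F' (+3 fires, +4 burnt)
  -> target ignites at step 5
Step 6: cell (3,0)='.' (+0 fires, +3 burnt)
  fire out at step 6

5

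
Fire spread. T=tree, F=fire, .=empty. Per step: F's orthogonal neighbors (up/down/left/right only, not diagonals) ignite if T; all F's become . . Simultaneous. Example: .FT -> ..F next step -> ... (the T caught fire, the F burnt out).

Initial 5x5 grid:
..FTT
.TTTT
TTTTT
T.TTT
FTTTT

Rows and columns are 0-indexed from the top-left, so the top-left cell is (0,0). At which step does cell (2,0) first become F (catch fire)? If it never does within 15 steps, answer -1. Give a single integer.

Step 1: cell (2,0)='T' (+4 fires, +2 burnt)
Step 2: cell (2,0)='F' (+6 fires, +4 burnt)
  -> target ignites at step 2
Step 3: cell (2,0)='.' (+5 fires, +6 burnt)
Step 4: cell (2,0)='.' (+3 fires, +5 burnt)
Step 5: cell (2,0)='.' (+1 fires, +3 burnt)
Step 6: cell (2,0)='.' (+0 fires, +1 burnt)
  fire out at step 6

2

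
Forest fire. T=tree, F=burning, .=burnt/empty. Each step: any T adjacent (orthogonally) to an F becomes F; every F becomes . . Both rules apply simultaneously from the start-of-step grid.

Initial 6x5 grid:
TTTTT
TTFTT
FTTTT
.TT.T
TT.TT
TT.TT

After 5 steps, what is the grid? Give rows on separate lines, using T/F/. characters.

Step 1: 6 trees catch fire, 2 burn out
  TTFTT
  FF.FT
  .FFTT
  .TT.T
  TT.TT
  TT.TT
Step 2: 7 trees catch fire, 6 burn out
  FF.FT
  ....F
  ...FT
  .FF.T
  TT.TT
  TT.TT
Step 3: 3 trees catch fire, 7 burn out
  ....F
  .....
  ....F
  ....T
  TF.TT
  TT.TT
Step 4: 3 trees catch fire, 3 burn out
  .....
  .....
  .....
  ....F
  F..TT
  TF.TT
Step 5: 2 trees catch fire, 3 burn out
  .....
  .....
  .....
  .....
  ...TF
  F..TT

.....
.....
.....
.....
...TF
F..TT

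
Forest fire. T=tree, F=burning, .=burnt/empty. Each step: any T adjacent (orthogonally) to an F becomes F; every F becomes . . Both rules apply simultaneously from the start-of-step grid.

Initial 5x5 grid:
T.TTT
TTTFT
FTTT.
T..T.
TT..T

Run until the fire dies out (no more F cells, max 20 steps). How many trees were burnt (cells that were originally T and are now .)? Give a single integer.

Answer: 15

Derivation:
Step 1: +7 fires, +2 burnt (F count now 7)
Step 2: +7 fires, +7 burnt (F count now 7)
Step 3: +1 fires, +7 burnt (F count now 1)
Step 4: +0 fires, +1 burnt (F count now 0)
Fire out after step 4
Initially T: 16, now '.': 24
Total burnt (originally-T cells now '.'): 15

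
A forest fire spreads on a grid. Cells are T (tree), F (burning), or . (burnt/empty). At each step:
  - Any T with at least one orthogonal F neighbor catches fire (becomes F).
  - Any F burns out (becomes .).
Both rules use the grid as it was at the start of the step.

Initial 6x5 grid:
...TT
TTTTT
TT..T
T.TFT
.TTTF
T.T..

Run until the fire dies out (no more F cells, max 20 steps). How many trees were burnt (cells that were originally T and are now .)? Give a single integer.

Answer: 17

Derivation:
Step 1: +3 fires, +2 burnt (F count now 3)
Step 2: +2 fires, +3 burnt (F count now 2)
Step 3: +3 fires, +2 burnt (F count now 3)
Step 4: +2 fires, +3 burnt (F count now 2)
Step 5: +2 fires, +2 burnt (F count now 2)
Step 6: +1 fires, +2 burnt (F count now 1)
Step 7: +2 fires, +1 burnt (F count now 2)
Step 8: +1 fires, +2 burnt (F count now 1)
Step 9: +1 fires, +1 burnt (F count now 1)
Step 10: +0 fires, +1 burnt (F count now 0)
Fire out after step 10
Initially T: 18, now '.': 29
Total burnt (originally-T cells now '.'): 17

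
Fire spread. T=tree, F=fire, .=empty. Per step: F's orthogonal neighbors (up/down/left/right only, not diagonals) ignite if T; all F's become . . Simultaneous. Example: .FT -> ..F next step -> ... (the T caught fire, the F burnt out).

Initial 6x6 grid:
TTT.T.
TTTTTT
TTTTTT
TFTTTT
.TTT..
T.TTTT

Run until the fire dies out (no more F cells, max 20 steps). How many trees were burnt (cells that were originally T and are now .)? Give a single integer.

Answer: 28

Derivation:
Step 1: +4 fires, +1 burnt (F count now 4)
Step 2: +5 fires, +4 burnt (F count now 5)
Step 3: +7 fires, +5 burnt (F count now 7)
Step 4: +6 fires, +7 burnt (F count now 6)
Step 5: +3 fires, +6 burnt (F count now 3)
Step 6: +3 fires, +3 burnt (F count now 3)
Step 7: +0 fires, +3 burnt (F count now 0)
Fire out after step 7
Initially T: 29, now '.': 35
Total burnt (originally-T cells now '.'): 28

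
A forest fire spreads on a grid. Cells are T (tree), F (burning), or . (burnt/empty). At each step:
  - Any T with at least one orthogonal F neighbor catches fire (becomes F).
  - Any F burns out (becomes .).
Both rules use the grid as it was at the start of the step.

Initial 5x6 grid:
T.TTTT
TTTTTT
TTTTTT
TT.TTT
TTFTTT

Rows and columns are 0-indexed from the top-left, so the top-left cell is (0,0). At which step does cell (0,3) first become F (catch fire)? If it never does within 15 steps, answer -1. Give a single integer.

Step 1: cell (0,3)='T' (+2 fires, +1 burnt)
Step 2: cell (0,3)='T' (+4 fires, +2 burnt)
Step 3: cell (0,3)='T' (+5 fires, +4 burnt)
Step 4: cell (0,3)='T' (+6 fires, +5 burnt)
Step 5: cell (0,3)='F' (+5 fires, +6 burnt)
  -> target ignites at step 5
Step 6: cell (0,3)='.' (+4 fires, +5 burnt)
Step 7: cell (0,3)='.' (+1 fires, +4 burnt)
Step 8: cell (0,3)='.' (+0 fires, +1 burnt)
  fire out at step 8

5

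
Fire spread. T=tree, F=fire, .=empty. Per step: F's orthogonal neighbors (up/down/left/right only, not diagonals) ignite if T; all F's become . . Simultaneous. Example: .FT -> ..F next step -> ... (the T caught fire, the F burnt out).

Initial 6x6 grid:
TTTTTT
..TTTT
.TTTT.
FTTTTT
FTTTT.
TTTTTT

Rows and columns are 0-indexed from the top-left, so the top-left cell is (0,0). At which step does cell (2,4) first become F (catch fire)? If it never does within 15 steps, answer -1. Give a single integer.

Step 1: cell (2,4)='T' (+3 fires, +2 burnt)
Step 2: cell (2,4)='T' (+4 fires, +3 burnt)
Step 3: cell (2,4)='T' (+4 fires, +4 burnt)
Step 4: cell (2,4)='T' (+5 fires, +4 burnt)
Step 5: cell (2,4)='F' (+5 fires, +5 burnt)
  -> target ignites at step 5
Step 6: cell (2,4)='.' (+4 fires, +5 burnt)
Step 7: cell (2,4)='.' (+3 fires, +4 burnt)
Step 8: cell (2,4)='.' (+1 fires, +3 burnt)
Step 9: cell (2,4)='.' (+0 fires, +1 burnt)
  fire out at step 9

5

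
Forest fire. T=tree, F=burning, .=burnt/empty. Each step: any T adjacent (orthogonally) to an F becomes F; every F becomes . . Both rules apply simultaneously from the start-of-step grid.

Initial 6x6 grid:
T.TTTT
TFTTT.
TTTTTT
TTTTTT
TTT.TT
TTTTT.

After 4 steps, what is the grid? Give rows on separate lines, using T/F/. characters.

Step 1: 3 trees catch fire, 1 burn out
  T.TTTT
  F.FTT.
  TFTTTT
  TTTTTT
  TTT.TT
  TTTTT.
Step 2: 6 trees catch fire, 3 burn out
  F.FTTT
  ...FT.
  F.FTTT
  TFTTTT
  TTT.TT
  TTTTT.
Step 3: 6 trees catch fire, 6 burn out
  ...FTT
  ....F.
  ...FTT
  F.FTTT
  TFT.TT
  TTTTT.
Step 4: 6 trees catch fire, 6 burn out
  ....FT
  ......
  ....FT
  ...FTT
  F.F.TT
  TFTTT.

....FT
......
....FT
...FTT
F.F.TT
TFTTT.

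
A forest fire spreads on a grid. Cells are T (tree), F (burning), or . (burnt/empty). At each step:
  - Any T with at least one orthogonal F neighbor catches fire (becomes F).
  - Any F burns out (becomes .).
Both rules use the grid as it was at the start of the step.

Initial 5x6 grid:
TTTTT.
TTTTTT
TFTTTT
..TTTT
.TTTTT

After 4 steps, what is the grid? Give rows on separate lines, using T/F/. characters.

Step 1: 3 trees catch fire, 1 burn out
  TTTTT.
  TFTTTT
  F.FTTT
  ..TTTT
  .TTTTT
Step 2: 5 trees catch fire, 3 burn out
  TFTTT.
  F.FTTT
  ...FTT
  ..FTTT
  .TTTTT
Step 3: 6 trees catch fire, 5 burn out
  F.FTT.
  ...FTT
  ....FT
  ...FTT
  .TFTTT
Step 4: 6 trees catch fire, 6 burn out
  ...FT.
  ....FT
  .....F
  ....FT
  .F.FTT

...FT.
....FT
.....F
....FT
.F.FTT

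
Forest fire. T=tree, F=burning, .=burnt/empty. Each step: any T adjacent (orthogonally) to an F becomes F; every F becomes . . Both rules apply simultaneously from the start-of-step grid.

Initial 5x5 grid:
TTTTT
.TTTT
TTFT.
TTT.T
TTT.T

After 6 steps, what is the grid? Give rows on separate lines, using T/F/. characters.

Step 1: 4 trees catch fire, 1 burn out
  TTTTT
  .TFTT
  TF.F.
  TTF.T
  TTT.T
Step 2: 6 trees catch fire, 4 burn out
  TTFTT
  .F.FT
  F....
  TF..T
  TTF.T
Step 3: 5 trees catch fire, 6 burn out
  TF.FT
  ....F
  .....
  F...T
  TF..T
Step 4: 3 trees catch fire, 5 burn out
  F...F
  .....
  .....
  ....T
  F...T
Step 5: 0 trees catch fire, 3 burn out
  .....
  .....
  .....
  ....T
  ....T
Step 6: 0 trees catch fire, 0 burn out
  .....
  .....
  .....
  ....T
  ....T

.....
.....
.....
....T
....T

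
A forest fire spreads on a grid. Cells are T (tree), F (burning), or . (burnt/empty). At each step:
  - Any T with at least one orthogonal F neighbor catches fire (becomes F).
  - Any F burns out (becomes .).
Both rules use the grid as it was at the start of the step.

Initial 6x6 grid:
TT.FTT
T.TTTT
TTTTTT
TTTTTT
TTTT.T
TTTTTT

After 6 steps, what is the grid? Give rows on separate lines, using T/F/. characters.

Step 1: 2 trees catch fire, 1 burn out
  TT..FT
  T.TFTT
  TTTTTT
  TTTTTT
  TTTT.T
  TTTTTT
Step 2: 4 trees catch fire, 2 burn out
  TT...F
  T.F.FT
  TTTFTT
  TTTTTT
  TTTT.T
  TTTTTT
Step 3: 4 trees catch fire, 4 burn out
  TT....
  T....F
  TTF.FT
  TTTFTT
  TTTT.T
  TTTTTT
Step 4: 5 trees catch fire, 4 burn out
  TT....
  T.....
  TF...F
  TTF.FT
  TTTF.T
  TTTTTT
Step 5: 5 trees catch fire, 5 burn out
  TT....
  T.....
  F.....
  TF...F
  TTF..T
  TTTFTT
Step 6: 6 trees catch fire, 5 burn out
  TT....
  F.....
  ......
  F.....
  TF...F
  TTF.FT

TT....
F.....
......
F.....
TF...F
TTF.FT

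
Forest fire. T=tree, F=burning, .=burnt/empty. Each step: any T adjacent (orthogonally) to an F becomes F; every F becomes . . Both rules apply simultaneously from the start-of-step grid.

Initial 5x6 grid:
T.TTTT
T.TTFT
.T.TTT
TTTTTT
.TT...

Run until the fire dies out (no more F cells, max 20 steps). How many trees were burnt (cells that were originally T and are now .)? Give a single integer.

Step 1: +4 fires, +1 burnt (F count now 4)
Step 2: +6 fires, +4 burnt (F count now 6)
Step 3: +3 fires, +6 burnt (F count now 3)
Step 4: +1 fires, +3 burnt (F count now 1)
Step 5: +2 fires, +1 burnt (F count now 2)
Step 6: +3 fires, +2 burnt (F count now 3)
Step 7: +0 fires, +3 burnt (F count now 0)
Fire out after step 7
Initially T: 21, now '.': 28
Total burnt (originally-T cells now '.'): 19

Answer: 19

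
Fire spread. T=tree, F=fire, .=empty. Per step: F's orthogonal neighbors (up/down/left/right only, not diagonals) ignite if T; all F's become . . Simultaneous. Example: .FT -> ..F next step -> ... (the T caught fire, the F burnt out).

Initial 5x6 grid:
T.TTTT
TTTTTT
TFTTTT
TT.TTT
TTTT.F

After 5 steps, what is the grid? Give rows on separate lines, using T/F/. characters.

Step 1: 5 trees catch fire, 2 burn out
  T.TTTT
  TFTTTT
  F.FTTT
  TF.TTF
  TTTT..
Step 2: 7 trees catch fire, 5 burn out
  T.TTTT
  F.FTTT
  ...FTF
  F..TF.
  TFTT..
Step 3: 8 trees catch fire, 7 burn out
  F.FTTT
  ...FTF
  ....F.
  ...F..
  F.FT..
Step 4: 4 trees catch fire, 8 burn out
  ...FTF
  ....F.
  ......
  ......
  ...F..
Step 5: 1 trees catch fire, 4 burn out
  ....F.
  ......
  ......
  ......
  ......

....F.
......
......
......
......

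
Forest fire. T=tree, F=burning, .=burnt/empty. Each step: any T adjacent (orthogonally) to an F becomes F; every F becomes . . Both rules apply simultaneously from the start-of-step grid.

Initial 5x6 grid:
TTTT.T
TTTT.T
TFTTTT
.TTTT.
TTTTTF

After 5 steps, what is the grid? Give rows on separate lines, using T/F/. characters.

Step 1: 5 trees catch fire, 2 burn out
  TTTT.T
  TFTT.T
  F.FTTT
  .FTTT.
  TTTTF.
Step 2: 8 trees catch fire, 5 burn out
  TFTT.T
  F.FT.T
  ...FTT
  ..FTF.
  TFTF..
Step 3: 7 trees catch fire, 8 burn out
  F.FT.T
  ...F.T
  ....FT
  ...F..
  F.F...
Step 4: 2 trees catch fire, 7 burn out
  ...F.T
  .....T
  .....F
  ......
  ......
Step 5: 1 trees catch fire, 2 burn out
  .....T
  .....F
  ......
  ......
  ......

.....T
.....F
......
......
......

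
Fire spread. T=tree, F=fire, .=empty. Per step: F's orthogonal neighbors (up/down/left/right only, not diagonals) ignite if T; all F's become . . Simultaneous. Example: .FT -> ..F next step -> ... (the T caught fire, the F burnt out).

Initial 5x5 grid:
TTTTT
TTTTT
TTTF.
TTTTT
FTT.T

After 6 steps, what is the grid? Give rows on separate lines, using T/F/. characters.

Step 1: 5 trees catch fire, 2 burn out
  TTTTT
  TTTFT
  TTF..
  FTTFT
  .FT.T
Step 2: 9 trees catch fire, 5 burn out
  TTTFT
  TTF.F
  FF...
  .FF.F
  ..F.T
Step 3: 5 trees catch fire, 9 burn out
  TTF.F
  FF...
  .....
  .....
  ....F
Step 4: 2 trees catch fire, 5 burn out
  FF...
  .....
  .....
  .....
  .....
Step 5: 0 trees catch fire, 2 burn out
  .....
  .....
  .....
  .....
  .....
Step 6: 0 trees catch fire, 0 burn out
  .....
  .....
  .....
  .....
  .....

.....
.....
.....
.....
.....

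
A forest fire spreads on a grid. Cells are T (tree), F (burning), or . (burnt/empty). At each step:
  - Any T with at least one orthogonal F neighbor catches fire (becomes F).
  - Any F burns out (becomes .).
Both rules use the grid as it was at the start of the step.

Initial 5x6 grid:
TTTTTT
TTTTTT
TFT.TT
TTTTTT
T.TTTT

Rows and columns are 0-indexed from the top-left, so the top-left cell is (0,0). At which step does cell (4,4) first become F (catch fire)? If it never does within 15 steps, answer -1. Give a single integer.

Step 1: cell (4,4)='T' (+4 fires, +1 burnt)
Step 2: cell (4,4)='T' (+5 fires, +4 burnt)
Step 3: cell (4,4)='T' (+6 fires, +5 burnt)
Step 4: cell (4,4)='T' (+4 fires, +6 burnt)
Step 5: cell (4,4)='F' (+5 fires, +4 burnt)
  -> target ignites at step 5
Step 6: cell (4,4)='.' (+3 fires, +5 burnt)
Step 7: cell (4,4)='.' (+0 fires, +3 burnt)
  fire out at step 7

5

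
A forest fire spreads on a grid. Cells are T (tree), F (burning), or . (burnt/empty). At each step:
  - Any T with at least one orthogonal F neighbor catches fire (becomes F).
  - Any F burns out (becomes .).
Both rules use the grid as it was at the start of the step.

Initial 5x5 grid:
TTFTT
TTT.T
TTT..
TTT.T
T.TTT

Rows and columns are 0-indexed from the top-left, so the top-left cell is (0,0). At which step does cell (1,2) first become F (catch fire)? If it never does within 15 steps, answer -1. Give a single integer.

Step 1: cell (1,2)='F' (+3 fires, +1 burnt)
  -> target ignites at step 1
Step 2: cell (1,2)='.' (+4 fires, +3 burnt)
Step 3: cell (1,2)='.' (+4 fires, +4 burnt)
Step 4: cell (1,2)='.' (+3 fires, +4 burnt)
Step 5: cell (1,2)='.' (+2 fires, +3 burnt)
Step 6: cell (1,2)='.' (+2 fires, +2 burnt)
Step 7: cell (1,2)='.' (+1 fires, +2 burnt)
Step 8: cell (1,2)='.' (+0 fires, +1 burnt)
  fire out at step 8

1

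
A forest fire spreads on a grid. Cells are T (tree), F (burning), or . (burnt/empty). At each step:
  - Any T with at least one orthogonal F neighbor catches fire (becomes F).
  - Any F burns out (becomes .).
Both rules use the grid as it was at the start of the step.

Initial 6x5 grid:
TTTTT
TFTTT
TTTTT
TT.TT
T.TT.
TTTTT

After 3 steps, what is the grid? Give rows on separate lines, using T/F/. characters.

Step 1: 4 trees catch fire, 1 burn out
  TFTTT
  F.FTT
  TFTTT
  TT.TT
  T.TT.
  TTTTT
Step 2: 6 trees catch fire, 4 burn out
  F.FTT
  ...FT
  F.FTT
  TF.TT
  T.TT.
  TTTTT
Step 3: 4 trees catch fire, 6 burn out
  ...FT
  ....F
  ...FT
  F..TT
  T.TT.
  TTTTT

...FT
....F
...FT
F..TT
T.TT.
TTTTT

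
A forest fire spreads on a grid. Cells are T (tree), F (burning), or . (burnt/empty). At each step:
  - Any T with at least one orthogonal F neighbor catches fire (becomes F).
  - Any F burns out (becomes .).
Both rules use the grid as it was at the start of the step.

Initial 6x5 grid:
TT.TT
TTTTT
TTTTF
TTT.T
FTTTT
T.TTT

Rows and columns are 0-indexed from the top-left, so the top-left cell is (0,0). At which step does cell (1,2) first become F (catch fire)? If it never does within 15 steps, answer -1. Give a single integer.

Step 1: cell (1,2)='T' (+6 fires, +2 burnt)
Step 2: cell (1,2)='T' (+7 fires, +6 burnt)
Step 3: cell (1,2)='F' (+8 fires, +7 burnt)
  -> target ignites at step 3
Step 4: cell (1,2)='.' (+3 fires, +8 burnt)
Step 5: cell (1,2)='.' (+1 fires, +3 burnt)
Step 6: cell (1,2)='.' (+0 fires, +1 burnt)
  fire out at step 6

3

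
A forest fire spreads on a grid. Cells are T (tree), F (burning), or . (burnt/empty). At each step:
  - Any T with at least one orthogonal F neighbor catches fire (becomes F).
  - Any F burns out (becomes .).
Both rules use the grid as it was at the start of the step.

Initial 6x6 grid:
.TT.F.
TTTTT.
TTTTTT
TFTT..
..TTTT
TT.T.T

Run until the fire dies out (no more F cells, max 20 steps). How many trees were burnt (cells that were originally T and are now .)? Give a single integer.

Step 1: +4 fires, +2 burnt (F count now 4)
Step 2: +7 fires, +4 burnt (F count now 7)
Step 3: +6 fires, +7 burnt (F count now 6)
Step 4: +3 fires, +6 burnt (F count now 3)
Step 5: +1 fires, +3 burnt (F count now 1)
Step 6: +1 fires, +1 burnt (F count now 1)
Step 7: +0 fires, +1 burnt (F count now 0)
Fire out after step 7
Initially T: 24, now '.': 34
Total burnt (originally-T cells now '.'): 22

Answer: 22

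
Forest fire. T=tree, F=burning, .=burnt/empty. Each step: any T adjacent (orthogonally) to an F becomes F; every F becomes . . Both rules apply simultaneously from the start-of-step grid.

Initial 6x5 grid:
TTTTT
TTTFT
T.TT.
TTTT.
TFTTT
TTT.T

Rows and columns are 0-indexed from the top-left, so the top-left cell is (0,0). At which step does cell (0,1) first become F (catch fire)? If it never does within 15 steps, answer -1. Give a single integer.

Step 1: cell (0,1)='T' (+8 fires, +2 burnt)
Step 2: cell (0,1)='T' (+10 fires, +8 burnt)
Step 3: cell (0,1)='F' (+4 fires, +10 burnt)
  -> target ignites at step 3
Step 4: cell (0,1)='.' (+2 fires, +4 burnt)
Step 5: cell (0,1)='.' (+0 fires, +2 burnt)
  fire out at step 5

3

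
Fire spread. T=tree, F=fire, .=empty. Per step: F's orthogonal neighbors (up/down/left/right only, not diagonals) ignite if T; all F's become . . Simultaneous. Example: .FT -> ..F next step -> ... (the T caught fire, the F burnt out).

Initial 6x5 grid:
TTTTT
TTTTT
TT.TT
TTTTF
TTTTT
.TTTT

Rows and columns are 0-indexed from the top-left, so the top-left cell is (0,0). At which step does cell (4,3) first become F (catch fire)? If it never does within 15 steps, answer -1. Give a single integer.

Step 1: cell (4,3)='T' (+3 fires, +1 burnt)
Step 2: cell (4,3)='F' (+5 fires, +3 burnt)
  -> target ignites at step 2
Step 3: cell (4,3)='.' (+5 fires, +5 burnt)
Step 4: cell (4,3)='.' (+6 fires, +5 burnt)
Step 5: cell (4,3)='.' (+5 fires, +6 burnt)
Step 6: cell (4,3)='.' (+2 fires, +5 burnt)
Step 7: cell (4,3)='.' (+1 fires, +2 burnt)
Step 8: cell (4,3)='.' (+0 fires, +1 burnt)
  fire out at step 8

2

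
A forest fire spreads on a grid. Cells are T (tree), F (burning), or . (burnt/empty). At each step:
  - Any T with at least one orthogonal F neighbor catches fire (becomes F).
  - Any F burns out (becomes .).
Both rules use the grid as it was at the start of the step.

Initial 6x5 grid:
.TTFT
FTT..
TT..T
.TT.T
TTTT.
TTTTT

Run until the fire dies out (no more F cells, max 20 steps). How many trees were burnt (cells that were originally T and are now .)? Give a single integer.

Step 1: +4 fires, +2 burnt (F count now 4)
Step 2: +3 fires, +4 burnt (F count now 3)
Step 3: +1 fires, +3 burnt (F count now 1)
Step 4: +2 fires, +1 burnt (F count now 2)
Step 5: +3 fires, +2 burnt (F count now 3)
Step 6: +3 fires, +3 burnt (F count now 3)
Step 7: +1 fires, +3 burnt (F count now 1)
Step 8: +1 fires, +1 burnt (F count now 1)
Step 9: +0 fires, +1 burnt (F count now 0)
Fire out after step 9
Initially T: 20, now '.': 28
Total burnt (originally-T cells now '.'): 18

Answer: 18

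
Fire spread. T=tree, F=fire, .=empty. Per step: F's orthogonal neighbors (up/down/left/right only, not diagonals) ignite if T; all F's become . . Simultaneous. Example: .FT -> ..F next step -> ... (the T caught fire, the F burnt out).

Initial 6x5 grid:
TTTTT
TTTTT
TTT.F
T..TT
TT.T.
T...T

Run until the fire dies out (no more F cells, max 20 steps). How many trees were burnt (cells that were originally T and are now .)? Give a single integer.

Step 1: +2 fires, +1 burnt (F count now 2)
Step 2: +3 fires, +2 burnt (F count now 3)
Step 3: +3 fires, +3 burnt (F count now 3)
Step 4: +3 fires, +3 burnt (F count now 3)
Step 5: +3 fires, +3 burnt (F count now 3)
Step 6: +2 fires, +3 burnt (F count now 2)
Step 7: +1 fires, +2 burnt (F count now 1)
Step 8: +1 fires, +1 burnt (F count now 1)
Step 9: +2 fires, +1 burnt (F count now 2)
Step 10: +0 fires, +2 burnt (F count now 0)
Fire out after step 10
Initially T: 21, now '.': 29
Total burnt (originally-T cells now '.'): 20

Answer: 20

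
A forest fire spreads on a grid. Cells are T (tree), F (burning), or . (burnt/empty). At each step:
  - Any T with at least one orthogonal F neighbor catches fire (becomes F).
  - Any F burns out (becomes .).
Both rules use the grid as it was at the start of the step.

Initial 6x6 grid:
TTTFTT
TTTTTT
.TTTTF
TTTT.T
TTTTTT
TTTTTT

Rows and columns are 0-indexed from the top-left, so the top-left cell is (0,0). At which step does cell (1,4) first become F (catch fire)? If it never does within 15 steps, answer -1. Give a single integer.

Step 1: cell (1,4)='T' (+6 fires, +2 burnt)
Step 2: cell (1,4)='F' (+6 fires, +6 burnt)
  -> target ignites at step 2
Step 3: cell (1,4)='.' (+6 fires, +6 burnt)
Step 4: cell (1,4)='.' (+5 fires, +6 burnt)
Step 5: cell (1,4)='.' (+3 fires, +5 burnt)
Step 6: cell (1,4)='.' (+3 fires, +3 burnt)
Step 7: cell (1,4)='.' (+2 fires, +3 burnt)
Step 8: cell (1,4)='.' (+1 fires, +2 burnt)
Step 9: cell (1,4)='.' (+0 fires, +1 burnt)
  fire out at step 9

2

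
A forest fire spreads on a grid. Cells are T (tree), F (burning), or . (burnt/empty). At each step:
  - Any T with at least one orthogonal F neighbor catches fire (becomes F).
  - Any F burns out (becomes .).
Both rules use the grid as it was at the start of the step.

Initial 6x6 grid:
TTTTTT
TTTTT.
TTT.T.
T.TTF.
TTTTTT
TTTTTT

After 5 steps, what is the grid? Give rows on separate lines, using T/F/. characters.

Step 1: 3 trees catch fire, 1 burn out
  TTTTTT
  TTTTT.
  TTT.F.
  T.TF..
  TTTTFT
  TTTTTT
Step 2: 5 trees catch fire, 3 burn out
  TTTTTT
  TTTTF.
  TTT...
  T.F...
  TTTF.F
  TTTTFT
Step 3: 6 trees catch fire, 5 burn out
  TTTTFT
  TTTF..
  TTF...
  T.....
  TTF...
  TTTF.F
Step 4: 6 trees catch fire, 6 burn out
  TTTF.F
  TTF...
  TF....
  T.....
  TF....
  TTF...
Step 5: 5 trees catch fire, 6 burn out
  TTF...
  TF....
  F.....
  T.....
  F.....
  TF....

TTF...
TF....
F.....
T.....
F.....
TF....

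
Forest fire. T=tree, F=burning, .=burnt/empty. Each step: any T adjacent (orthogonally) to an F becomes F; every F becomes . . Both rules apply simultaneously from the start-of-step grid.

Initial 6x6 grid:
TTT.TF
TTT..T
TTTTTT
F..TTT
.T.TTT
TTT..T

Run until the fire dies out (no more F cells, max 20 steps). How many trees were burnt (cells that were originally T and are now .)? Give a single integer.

Step 1: +3 fires, +2 burnt (F count now 3)
Step 2: +3 fires, +3 burnt (F count now 3)
Step 3: +5 fires, +3 burnt (F count now 5)
Step 4: +5 fires, +5 burnt (F count now 5)
Step 5: +4 fires, +5 burnt (F count now 4)
Step 6: +1 fires, +4 burnt (F count now 1)
Step 7: +0 fires, +1 burnt (F count now 0)
Fire out after step 7
Initially T: 25, now '.': 32
Total burnt (originally-T cells now '.'): 21

Answer: 21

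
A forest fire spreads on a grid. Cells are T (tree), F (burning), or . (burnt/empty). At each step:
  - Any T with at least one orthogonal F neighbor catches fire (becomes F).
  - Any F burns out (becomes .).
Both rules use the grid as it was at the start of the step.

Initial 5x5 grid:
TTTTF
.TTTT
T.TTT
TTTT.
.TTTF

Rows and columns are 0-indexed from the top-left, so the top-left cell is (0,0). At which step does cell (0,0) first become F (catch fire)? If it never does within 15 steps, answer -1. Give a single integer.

Step 1: cell (0,0)='T' (+3 fires, +2 burnt)
Step 2: cell (0,0)='T' (+5 fires, +3 burnt)
Step 3: cell (0,0)='T' (+5 fires, +5 burnt)
Step 4: cell (0,0)='F' (+4 fires, +5 burnt)
  -> target ignites at step 4
Step 5: cell (0,0)='.' (+1 fires, +4 burnt)
Step 6: cell (0,0)='.' (+1 fires, +1 burnt)
Step 7: cell (0,0)='.' (+0 fires, +1 burnt)
  fire out at step 7

4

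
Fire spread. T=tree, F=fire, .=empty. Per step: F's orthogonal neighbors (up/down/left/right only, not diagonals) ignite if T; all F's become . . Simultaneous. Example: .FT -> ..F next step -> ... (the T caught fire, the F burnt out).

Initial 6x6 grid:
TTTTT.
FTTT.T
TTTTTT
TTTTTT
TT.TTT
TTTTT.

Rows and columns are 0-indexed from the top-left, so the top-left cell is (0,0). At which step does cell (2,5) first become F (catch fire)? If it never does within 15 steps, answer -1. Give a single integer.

Step 1: cell (2,5)='T' (+3 fires, +1 burnt)
Step 2: cell (2,5)='T' (+4 fires, +3 burnt)
Step 3: cell (2,5)='T' (+5 fires, +4 burnt)
Step 4: cell (2,5)='T' (+5 fires, +5 burnt)
Step 5: cell (2,5)='T' (+4 fires, +5 burnt)
Step 6: cell (2,5)='F' (+4 fires, +4 burnt)
  -> target ignites at step 6
Step 7: cell (2,5)='.' (+4 fires, +4 burnt)
Step 8: cell (2,5)='.' (+2 fires, +4 burnt)
Step 9: cell (2,5)='.' (+0 fires, +2 burnt)
  fire out at step 9

6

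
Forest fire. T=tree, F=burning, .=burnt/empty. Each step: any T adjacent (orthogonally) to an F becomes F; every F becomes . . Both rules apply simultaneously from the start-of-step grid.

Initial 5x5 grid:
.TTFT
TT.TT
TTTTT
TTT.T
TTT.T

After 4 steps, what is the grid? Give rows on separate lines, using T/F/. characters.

Step 1: 3 trees catch fire, 1 burn out
  .TF.F
  TT.FT
  TTTTT
  TTT.T
  TTT.T
Step 2: 3 trees catch fire, 3 burn out
  .F...
  TT..F
  TTTFT
  TTT.T
  TTT.T
Step 3: 3 trees catch fire, 3 burn out
  .....
  TF...
  TTF.F
  TTT.T
  TTT.T
Step 4: 4 trees catch fire, 3 burn out
  .....
  F....
  TF...
  TTF.F
  TTT.T

.....
F....
TF...
TTF.F
TTT.T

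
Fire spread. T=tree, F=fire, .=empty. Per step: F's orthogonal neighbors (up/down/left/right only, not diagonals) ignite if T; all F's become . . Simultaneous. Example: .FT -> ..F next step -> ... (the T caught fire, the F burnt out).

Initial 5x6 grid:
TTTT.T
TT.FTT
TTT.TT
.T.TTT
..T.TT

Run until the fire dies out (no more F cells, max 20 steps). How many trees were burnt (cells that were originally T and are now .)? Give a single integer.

Step 1: +2 fires, +1 burnt (F count now 2)
Step 2: +3 fires, +2 burnt (F count now 3)
Step 3: +4 fires, +3 burnt (F count now 4)
Step 4: +5 fires, +4 burnt (F count now 5)
Step 5: +3 fires, +5 burnt (F count now 3)
Step 6: +3 fires, +3 burnt (F count now 3)
Step 7: +0 fires, +3 burnt (F count now 0)
Fire out after step 7
Initially T: 21, now '.': 29
Total burnt (originally-T cells now '.'): 20

Answer: 20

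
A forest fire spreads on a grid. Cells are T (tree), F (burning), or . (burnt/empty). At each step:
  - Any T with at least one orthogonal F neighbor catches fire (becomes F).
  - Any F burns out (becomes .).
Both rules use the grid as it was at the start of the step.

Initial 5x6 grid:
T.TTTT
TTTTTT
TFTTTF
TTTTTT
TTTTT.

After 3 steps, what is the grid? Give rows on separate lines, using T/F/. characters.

Step 1: 7 trees catch fire, 2 burn out
  T.TTTT
  TFTTTF
  F.FTF.
  TFTTTF
  TTTTT.
Step 2: 9 trees catch fire, 7 burn out
  T.TTTF
  F.FTF.
  ...F..
  F.FTF.
  TFTTT.
Step 3: 8 trees catch fire, 9 burn out
  F.FTF.
  ...F..
  ......
  ...F..
  F.FTF.

F.FTF.
...F..
......
...F..
F.FTF.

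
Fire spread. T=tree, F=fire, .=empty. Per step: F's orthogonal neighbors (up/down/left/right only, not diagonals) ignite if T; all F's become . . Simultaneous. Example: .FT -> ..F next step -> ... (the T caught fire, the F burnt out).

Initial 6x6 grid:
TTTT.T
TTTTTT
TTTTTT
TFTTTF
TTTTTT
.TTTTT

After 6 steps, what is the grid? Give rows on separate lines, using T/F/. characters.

Step 1: 7 trees catch fire, 2 burn out
  TTTT.T
  TTTTTT
  TFTTTF
  F.FTF.
  TFTTTF
  .TTTTT
Step 2: 11 trees catch fire, 7 burn out
  TTTT.T
  TFTTTF
  F.FTF.
  ...F..
  F.FTF.
  .FTTTF
Step 3: 9 trees catch fire, 11 burn out
  TFTT.F
  F.FTF.
  ...F..
  ......
  ...F..
  ..FTF.
Step 4: 4 trees catch fire, 9 burn out
  F.FT..
  ...F..
  ......
  ......
  ......
  ...F..
Step 5: 1 trees catch fire, 4 burn out
  ...F..
  ......
  ......
  ......
  ......
  ......
Step 6: 0 trees catch fire, 1 burn out
  ......
  ......
  ......
  ......
  ......
  ......

......
......
......
......
......
......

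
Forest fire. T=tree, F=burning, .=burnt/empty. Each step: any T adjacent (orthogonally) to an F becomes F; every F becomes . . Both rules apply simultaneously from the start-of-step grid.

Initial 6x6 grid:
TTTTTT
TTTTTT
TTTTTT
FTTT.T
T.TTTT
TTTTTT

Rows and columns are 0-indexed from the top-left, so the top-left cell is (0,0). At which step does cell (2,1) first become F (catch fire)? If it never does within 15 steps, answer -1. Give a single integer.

Step 1: cell (2,1)='T' (+3 fires, +1 burnt)
Step 2: cell (2,1)='F' (+4 fires, +3 burnt)
  -> target ignites at step 2
Step 3: cell (2,1)='.' (+6 fires, +4 burnt)
Step 4: cell (2,1)='.' (+5 fires, +6 burnt)
Step 5: cell (2,1)='.' (+5 fires, +5 burnt)
Step 6: cell (2,1)='.' (+5 fires, +5 burnt)
Step 7: cell (2,1)='.' (+4 fires, +5 burnt)
Step 8: cell (2,1)='.' (+1 fires, +4 burnt)
Step 9: cell (2,1)='.' (+0 fires, +1 burnt)
  fire out at step 9

2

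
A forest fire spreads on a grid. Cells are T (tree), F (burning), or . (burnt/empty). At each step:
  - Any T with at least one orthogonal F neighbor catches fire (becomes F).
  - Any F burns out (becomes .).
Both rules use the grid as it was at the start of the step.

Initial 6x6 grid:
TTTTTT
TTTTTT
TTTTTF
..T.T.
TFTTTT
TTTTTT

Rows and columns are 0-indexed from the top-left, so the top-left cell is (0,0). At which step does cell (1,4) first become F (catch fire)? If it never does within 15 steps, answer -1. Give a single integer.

Step 1: cell (1,4)='T' (+5 fires, +2 burnt)
Step 2: cell (1,4)='F' (+8 fires, +5 burnt)
  -> target ignites at step 2
Step 3: cell (1,4)='.' (+5 fires, +8 burnt)
Step 4: cell (1,4)='.' (+5 fires, +5 burnt)
Step 5: cell (1,4)='.' (+4 fires, +5 burnt)
Step 6: cell (1,4)='.' (+2 fires, +4 burnt)
Step 7: cell (1,4)='.' (+1 fires, +2 burnt)
Step 8: cell (1,4)='.' (+0 fires, +1 burnt)
  fire out at step 8

2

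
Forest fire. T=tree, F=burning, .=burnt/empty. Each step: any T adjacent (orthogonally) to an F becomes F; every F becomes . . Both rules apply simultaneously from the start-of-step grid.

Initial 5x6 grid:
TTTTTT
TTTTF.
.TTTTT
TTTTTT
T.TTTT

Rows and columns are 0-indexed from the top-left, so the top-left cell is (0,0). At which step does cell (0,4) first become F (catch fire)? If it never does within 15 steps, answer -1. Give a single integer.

Step 1: cell (0,4)='F' (+3 fires, +1 burnt)
  -> target ignites at step 1
Step 2: cell (0,4)='.' (+6 fires, +3 burnt)
Step 3: cell (0,4)='.' (+6 fires, +6 burnt)
Step 4: cell (0,4)='.' (+6 fires, +6 burnt)
Step 5: cell (0,4)='.' (+3 fires, +6 burnt)
Step 6: cell (0,4)='.' (+1 fires, +3 burnt)
Step 7: cell (0,4)='.' (+1 fires, +1 burnt)
Step 8: cell (0,4)='.' (+0 fires, +1 burnt)
  fire out at step 8

1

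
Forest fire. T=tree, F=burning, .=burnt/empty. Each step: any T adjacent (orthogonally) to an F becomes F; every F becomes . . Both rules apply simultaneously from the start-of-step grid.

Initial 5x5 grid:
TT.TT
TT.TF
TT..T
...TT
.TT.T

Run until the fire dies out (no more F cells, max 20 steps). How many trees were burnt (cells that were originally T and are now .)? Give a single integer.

Answer: 7

Derivation:
Step 1: +3 fires, +1 burnt (F count now 3)
Step 2: +2 fires, +3 burnt (F count now 2)
Step 3: +2 fires, +2 burnt (F count now 2)
Step 4: +0 fires, +2 burnt (F count now 0)
Fire out after step 4
Initially T: 15, now '.': 17
Total burnt (originally-T cells now '.'): 7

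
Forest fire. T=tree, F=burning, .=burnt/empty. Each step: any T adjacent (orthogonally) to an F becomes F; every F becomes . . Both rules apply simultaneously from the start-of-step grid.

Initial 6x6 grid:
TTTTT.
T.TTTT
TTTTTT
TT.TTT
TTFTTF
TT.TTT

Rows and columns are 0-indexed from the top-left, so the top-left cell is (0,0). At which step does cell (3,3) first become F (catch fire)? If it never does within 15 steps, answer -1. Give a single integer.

Step 1: cell (3,3)='T' (+5 fires, +2 burnt)
Step 2: cell (3,3)='F' (+8 fires, +5 burnt)
  -> target ignites at step 2
Step 3: cell (3,3)='.' (+6 fires, +8 burnt)
Step 4: cell (3,3)='.' (+4 fires, +6 burnt)
Step 5: cell (3,3)='.' (+4 fires, +4 burnt)
Step 6: cell (3,3)='.' (+2 fires, +4 burnt)
Step 7: cell (3,3)='.' (+1 fires, +2 burnt)
Step 8: cell (3,3)='.' (+0 fires, +1 burnt)
  fire out at step 8

2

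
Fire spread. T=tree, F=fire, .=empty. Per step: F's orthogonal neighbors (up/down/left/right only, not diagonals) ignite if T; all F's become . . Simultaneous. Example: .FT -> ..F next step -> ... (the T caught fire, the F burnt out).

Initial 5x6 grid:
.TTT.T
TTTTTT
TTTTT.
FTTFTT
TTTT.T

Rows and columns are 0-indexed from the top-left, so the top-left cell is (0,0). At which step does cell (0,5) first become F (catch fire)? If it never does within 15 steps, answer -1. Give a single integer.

Step 1: cell (0,5)='T' (+7 fires, +2 burnt)
Step 2: cell (0,5)='T' (+8 fires, +7 burnt)
Step 3: cell (0,5)='T' (+5 fires, +8 burnt)
Step 4: cell (0,5)='T' (+3 fires, +5 burnt)
Step 5: cell (0,5)='F' (+1 fires, +3 burnt)
  -> target ignites at step 5
Step 6: cell (0,5)='.' (+0 fires, +1 burnt)
  fire out at step 6

5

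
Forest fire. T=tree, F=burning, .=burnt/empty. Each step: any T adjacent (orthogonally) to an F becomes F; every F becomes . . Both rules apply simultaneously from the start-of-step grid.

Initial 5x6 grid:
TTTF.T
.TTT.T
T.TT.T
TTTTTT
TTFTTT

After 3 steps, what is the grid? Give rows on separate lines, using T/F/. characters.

Step 1: 5 trees catch fire, 2 burn out
  TTF..T
  .TTF.T
  T.TT.T
  TTFTTT
  TF.FTT
Step 2: 8 trees catch fire, 5 burn out
  TF...T
  .TF..T
  T.FF.T
  TF.FTT
  F...FT
Step 3: 5 trees catch fire, 8 burn out
  F....T
  .F...T
  T....T
  F...FT
  .....F

F....T
.F...T
T....T
F...FT
.....F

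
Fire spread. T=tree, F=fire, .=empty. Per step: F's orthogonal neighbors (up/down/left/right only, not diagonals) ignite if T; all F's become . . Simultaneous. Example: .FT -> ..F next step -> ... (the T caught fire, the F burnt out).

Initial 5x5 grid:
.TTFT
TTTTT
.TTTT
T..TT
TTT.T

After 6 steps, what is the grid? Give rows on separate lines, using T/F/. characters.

Step 1: 3 trees catch fire, 1 burn out
  .TF.F
  TTTFT
  .TTTT
  T..TT
  TTT.T
Step 2: 4 trees catch fire, 3 burn out
  .F...
  TTF.F
  .TTFT
  T..TT
  TTT.T
Step 3: 4 trees catch fire, 4 burn out
  .....
  TF...
  .TF.F
  T..FT
  TTT.T
Step 4: 3 trees catch fire, 4 burn out
  .....
  F....
  .F...
  T...F
  TTT.T
Step 5: 1 trees catch fire, 3 burn out
  .....
  .....
  .....
  T....
  TTT.F
Step 6: 0 trees catch fire, 1 burn out
  .....
  .....
  .....
  T....
  TTT..

.....
.....
.....
T....
TTT..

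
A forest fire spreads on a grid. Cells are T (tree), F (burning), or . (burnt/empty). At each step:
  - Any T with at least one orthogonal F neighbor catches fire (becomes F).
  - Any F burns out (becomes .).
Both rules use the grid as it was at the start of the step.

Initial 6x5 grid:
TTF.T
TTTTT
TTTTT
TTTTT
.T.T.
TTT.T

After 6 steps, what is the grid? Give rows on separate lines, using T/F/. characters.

Step 1: 2 trees catch fire, 1 burn out
  TF..T
  TTFTT
  TTTTT
  TTTTT
  .T.T.
  TTT.T
Step 2: 4 trees catch fire, 2 burn out
  F...T
  TF.FT
  TTFTT
  TTTTT
  .T.T.
  TTT.T
Step 3: 5 trees catch fire, 4 burn out
  ....T
  F...F
  TF.FT
  TTFTT
  .T.T.
  TTT.T
Step 4: 5 trees catch fire, 5 burn out
  ....F
  .....
  F...F
  TF.FT
  .T.T.
  TTT.T
Step 5: 4 trees catch fire, 5 burn out
  .....
  .....
  .....
  F...F
  .F.F.
  TTT.T
Step 6: 1 trees catch fire, 4 burn out
  .....
  .....
  .....
  .....
  .....
  TFT.T

.....
.....
.....
.....
.....
TFT.T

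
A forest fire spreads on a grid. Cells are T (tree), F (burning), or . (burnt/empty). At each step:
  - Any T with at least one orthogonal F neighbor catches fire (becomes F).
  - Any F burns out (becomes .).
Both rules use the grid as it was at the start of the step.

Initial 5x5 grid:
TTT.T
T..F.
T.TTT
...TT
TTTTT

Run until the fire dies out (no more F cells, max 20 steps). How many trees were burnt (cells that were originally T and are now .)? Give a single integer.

Answer: 10

Derivation:
Step 1: +1 fires, +1 burnt (F count now 1)
Step 2: +3 fires, +1 burnt (F count now 3)
Step 3: +2 fires, +3 burnt (F count now 2)
Step 4: +2 fires, +2 burnt (F count now 2)
Step 5: +1 fires, +2 burnt (F count now 1)
Step 6: +1 fires, +1 burnt (F count now 1)
Step 7: +0 fires, +1 burnt (F count now 0)
Fire out after step 7
Initially T: 16, now '.': 19
Total burnt (originally-T cells now '.'): 10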